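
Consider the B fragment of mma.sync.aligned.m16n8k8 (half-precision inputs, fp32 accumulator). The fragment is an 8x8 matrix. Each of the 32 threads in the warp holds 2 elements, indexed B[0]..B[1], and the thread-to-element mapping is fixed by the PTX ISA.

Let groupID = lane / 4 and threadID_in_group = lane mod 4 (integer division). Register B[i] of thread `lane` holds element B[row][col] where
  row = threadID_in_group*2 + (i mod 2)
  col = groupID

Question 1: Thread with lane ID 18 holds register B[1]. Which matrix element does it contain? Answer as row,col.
5,4

L=18→G=18>>2=4, T=18&3=2
[1]→row 2·2+1=5  col G=4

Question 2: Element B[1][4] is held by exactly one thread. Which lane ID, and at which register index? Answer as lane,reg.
16,1

c=4→G=4  r=1→T=0,p=1
L=4*4+0=16  i=1=1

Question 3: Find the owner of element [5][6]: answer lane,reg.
c=6⇒gr=6  r=5⇒th=2,odd=1
L=6*4+2=26  i=1=1

26,1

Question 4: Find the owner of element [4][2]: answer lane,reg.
c:2=>grp=2  r:4=>tig=2,lo=0
L=2*4+2=10  i=0=0

10,0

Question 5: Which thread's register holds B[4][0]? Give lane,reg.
2,0

c=0->g=0  r=4->t=2,b0=0
L=0*4+2=2  i=0=0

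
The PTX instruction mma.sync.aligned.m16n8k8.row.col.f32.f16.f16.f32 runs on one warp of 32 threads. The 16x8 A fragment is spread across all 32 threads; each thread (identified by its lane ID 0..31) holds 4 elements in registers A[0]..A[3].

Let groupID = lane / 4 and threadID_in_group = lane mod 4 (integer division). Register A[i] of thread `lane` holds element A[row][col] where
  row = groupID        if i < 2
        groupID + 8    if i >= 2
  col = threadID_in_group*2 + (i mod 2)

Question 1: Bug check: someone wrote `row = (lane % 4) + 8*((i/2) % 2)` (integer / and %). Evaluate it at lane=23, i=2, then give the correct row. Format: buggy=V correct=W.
buggy=11 correct=13

`(lane % 4) + 8*((i/2) % 2)`[23,2]->11
lane 23: gid=5 (23/4), tid=3 (23%4)
i=2: r=5+8=13, c=3*2+0=6
row: 11 vs 13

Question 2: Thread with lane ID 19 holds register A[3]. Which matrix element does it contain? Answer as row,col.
lane 19⇒19/4=4, 19 mod 4=3
i=3  r:4+8⇒12  c:2·3+1⇒7

12,7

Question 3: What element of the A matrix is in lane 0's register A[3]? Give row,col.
lane 0: gid=0 (0/4), tid=0 (0%4)
i=3: r=0+8=8, c=0*2+1=1

8,1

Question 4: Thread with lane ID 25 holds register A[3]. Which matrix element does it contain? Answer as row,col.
14,3

25: gr=6,th=1
[3] (6+8,1*2+1) = (14,3)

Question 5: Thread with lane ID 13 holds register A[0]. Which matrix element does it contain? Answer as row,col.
L=13→G=13>>2=3, T=13&3=1
[0]→row 3+0=3  col 1·2+0=2

3,2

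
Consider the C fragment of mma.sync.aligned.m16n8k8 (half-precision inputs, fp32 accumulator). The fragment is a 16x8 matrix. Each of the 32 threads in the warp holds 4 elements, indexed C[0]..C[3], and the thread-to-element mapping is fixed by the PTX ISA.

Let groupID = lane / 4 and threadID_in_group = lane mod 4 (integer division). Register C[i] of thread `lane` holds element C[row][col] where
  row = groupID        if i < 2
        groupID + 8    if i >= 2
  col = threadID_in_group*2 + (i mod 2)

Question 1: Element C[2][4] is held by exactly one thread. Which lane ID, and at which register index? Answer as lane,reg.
10,0

r=2⇒gr=2,Rb=0  c=4⇒th=2,odd=0
L=2*4+2=10  i=0*2+0=0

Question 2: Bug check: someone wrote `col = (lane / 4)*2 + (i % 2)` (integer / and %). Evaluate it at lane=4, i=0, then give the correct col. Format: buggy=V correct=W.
`(lane / 4)*2 + (i % 2)`[4,0]->2
lane 4: g=1 (4/4), t=0 (4%4)
i=0: r=1+0=1, c=0*2+0=0
col: 2 vs 0

buggy=2 correct=0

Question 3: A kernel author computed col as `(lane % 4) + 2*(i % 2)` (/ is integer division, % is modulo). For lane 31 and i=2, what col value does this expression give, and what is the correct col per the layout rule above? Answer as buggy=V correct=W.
buggy=3 correct=6

`(lane % 4) + 2*(i % 2)`[31,2]⇒3
31: gr=7,th=3
[2] (7+8,3*2+0) = (15,6)
col: 3 vs 6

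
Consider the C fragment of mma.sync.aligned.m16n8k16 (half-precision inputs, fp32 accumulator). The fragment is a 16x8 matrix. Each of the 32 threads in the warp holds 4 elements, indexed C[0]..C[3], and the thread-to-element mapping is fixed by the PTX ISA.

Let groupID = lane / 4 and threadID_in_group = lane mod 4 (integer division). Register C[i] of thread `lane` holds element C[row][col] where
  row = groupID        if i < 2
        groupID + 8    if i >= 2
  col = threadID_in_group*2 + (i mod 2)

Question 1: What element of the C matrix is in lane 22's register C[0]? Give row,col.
22: grp=5,tig=2
[0] (5+0,2*2+0) = (5,4)

5,4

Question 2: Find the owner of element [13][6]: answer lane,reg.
23,2

r=13⇒gr=5,Rb=1  c=6⇒th=3,odd=0
L=5*4+3=23  i=1*2+0=2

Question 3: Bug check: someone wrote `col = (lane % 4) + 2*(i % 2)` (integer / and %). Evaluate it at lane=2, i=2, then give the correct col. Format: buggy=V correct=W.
buggy=2 correct=4

`(lane % 4) + 2*(i % 2)`[2,2]->2
lane 2->2/4=0, 2 mod 4=2
i=2  r:0+8->8  c:2·2+0->4
col: 2 vs 4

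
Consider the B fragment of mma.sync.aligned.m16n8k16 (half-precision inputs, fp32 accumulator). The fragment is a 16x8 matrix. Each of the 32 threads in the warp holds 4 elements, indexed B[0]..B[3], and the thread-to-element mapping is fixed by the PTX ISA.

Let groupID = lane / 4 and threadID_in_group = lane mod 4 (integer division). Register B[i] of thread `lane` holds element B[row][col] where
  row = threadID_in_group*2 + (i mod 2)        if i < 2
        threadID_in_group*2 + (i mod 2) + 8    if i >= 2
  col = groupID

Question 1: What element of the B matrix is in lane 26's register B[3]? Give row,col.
13,6

lane 26: g=6 (26/4), t=2 (26%4)
i=3: r=2*2+1+8=13, c=g=6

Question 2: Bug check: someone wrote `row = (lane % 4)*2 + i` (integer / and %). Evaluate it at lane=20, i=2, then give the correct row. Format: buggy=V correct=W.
`(lane % 4)*2 + i`[20,2]=>2
lane 20: grp=5 (20/4), tig=0 (20%4)
i=2: r=0*2+0+8=8, c=grp=5
row: 2 vs 8

buggy=2 correct=8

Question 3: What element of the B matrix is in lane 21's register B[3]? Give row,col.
L=21->gid=21>>2=5, tid=21&3=1
[3]->row 1·2+1+8=11  col gid=5

11,5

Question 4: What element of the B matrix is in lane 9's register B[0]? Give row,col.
lane 9: gid=2 (9/4), tid=1 (9%4)
i=0: r=1*2+0+0=2, c=gid=2

2,2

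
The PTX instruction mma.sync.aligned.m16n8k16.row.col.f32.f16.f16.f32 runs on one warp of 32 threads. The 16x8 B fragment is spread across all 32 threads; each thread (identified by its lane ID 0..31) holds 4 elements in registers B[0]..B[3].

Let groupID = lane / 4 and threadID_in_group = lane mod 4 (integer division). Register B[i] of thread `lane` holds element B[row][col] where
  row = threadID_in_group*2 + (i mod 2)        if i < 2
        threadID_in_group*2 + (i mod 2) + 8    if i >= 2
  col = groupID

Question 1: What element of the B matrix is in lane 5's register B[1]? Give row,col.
lane 5→5/4=1, 5 mod 4=1
i=1  r:2·1+1+0→3  c:1

3,1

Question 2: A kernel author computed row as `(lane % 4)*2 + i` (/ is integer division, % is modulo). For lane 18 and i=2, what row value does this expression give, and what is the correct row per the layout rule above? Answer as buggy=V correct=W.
buggy=6 correct=12

`(lane % 4)*2 + i`[18,2]→6
lane 18: G=4 (18/4), T=2 (18%4)
i=2: r=2*2+0+8=12, c=G=4
row: 6 vs 12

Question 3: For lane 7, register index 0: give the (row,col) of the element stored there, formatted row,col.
6,1

lane 7: gid=1 (7/4), tid=3 (7%4)
i=0: r=3*2+0+0=6, c=gid=1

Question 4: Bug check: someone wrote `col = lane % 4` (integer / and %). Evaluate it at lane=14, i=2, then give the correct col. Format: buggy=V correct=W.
buggy=2 correct=3

`lane % 4`[14,2]→2
lane 14: G=3 (14/4), T=2 (14%4)
i=2: r=2*2+0+8=12, c=G=3
col: 2 vs 3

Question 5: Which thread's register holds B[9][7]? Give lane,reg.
c=7⇒gr=7  r=9⇒Rb=1,th=0,odd=1
L=7*4+0=28  i=1*2+1=3

28,3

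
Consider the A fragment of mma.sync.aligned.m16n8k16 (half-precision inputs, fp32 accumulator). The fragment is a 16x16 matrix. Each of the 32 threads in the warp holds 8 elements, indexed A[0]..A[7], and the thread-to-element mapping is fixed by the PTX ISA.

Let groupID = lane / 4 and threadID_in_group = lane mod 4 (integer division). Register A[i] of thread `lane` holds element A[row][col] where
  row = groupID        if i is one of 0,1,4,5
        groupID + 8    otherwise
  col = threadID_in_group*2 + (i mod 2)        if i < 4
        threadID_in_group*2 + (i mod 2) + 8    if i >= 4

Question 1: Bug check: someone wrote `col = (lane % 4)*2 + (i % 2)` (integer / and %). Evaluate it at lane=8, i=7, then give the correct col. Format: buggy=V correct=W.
buggy=1 correct=9

`(lane % 4)*2 + (i % 2)`[8,7]⇒1
L=8⇒gr=8>>2=2, th=8&3=0
[7]⇒row 2+8=10  col 0·2+1+8=9
col: 1 vs 9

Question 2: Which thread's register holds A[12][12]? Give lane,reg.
r:12=>grp=4,rB=1  c:12=>cB=1,tig=2,lo=0
L=4*4+2=18  i=1*4+1*2+0=6

18,6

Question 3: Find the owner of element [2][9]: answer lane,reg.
r:2=>grp=2,rB=0  c:9=>cB=1,tig=0,lo=1
L=2*4+0=8  i=1*4+0*2+1=5

8,5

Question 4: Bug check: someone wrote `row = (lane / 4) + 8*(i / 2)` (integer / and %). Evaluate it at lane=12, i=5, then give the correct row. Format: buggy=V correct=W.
buggy=19 correct=3

`(lane / 4) + 8*(i / 2)`[12,5]=>19
lane 12=>12/4=3, 12 mod 4=0
i=5  r:3+0=>3  c:2·0+1+8=>9
row: 19 vs 3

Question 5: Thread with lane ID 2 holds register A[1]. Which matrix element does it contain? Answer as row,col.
L=2->gid=2>>2=0, tid=2&3=2
[1]->row 0+0=0  col 2·2+1+0=5

0,5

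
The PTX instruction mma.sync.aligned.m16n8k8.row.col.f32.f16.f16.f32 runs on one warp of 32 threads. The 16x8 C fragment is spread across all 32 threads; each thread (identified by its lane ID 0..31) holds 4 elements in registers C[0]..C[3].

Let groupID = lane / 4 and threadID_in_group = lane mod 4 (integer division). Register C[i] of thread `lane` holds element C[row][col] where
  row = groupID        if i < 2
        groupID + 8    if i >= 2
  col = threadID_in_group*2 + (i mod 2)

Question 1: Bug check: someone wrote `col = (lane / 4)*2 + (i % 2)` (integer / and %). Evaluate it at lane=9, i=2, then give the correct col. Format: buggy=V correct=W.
buggy=4 correct=2

`(lane / 4)*2 + (i % 2)`[9,2]⇒4
lane 9: gr=2 (9/4), th=1 (9%4)
i=2: r=2+8=10, c=1*2+0=2
col: 4 vs 2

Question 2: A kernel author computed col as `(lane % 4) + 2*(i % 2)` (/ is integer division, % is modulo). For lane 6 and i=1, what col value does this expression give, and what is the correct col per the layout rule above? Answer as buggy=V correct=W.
buggy=4 correct=5

`(lane % 4) + 2*(i % 2)`[6,1]→4
lane 6→6/4=1, 6 mod 4=2
i=1  r:1+0→1  c:2·2+1→5
col: 4 vs 5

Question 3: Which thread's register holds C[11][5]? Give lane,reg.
14,3

r=11→G=3,rhi=1  c=5→T=2,p=1
L=3*4+2=14  i=1*2+1=3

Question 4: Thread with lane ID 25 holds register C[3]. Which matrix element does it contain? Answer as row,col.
14,3

lane 25->25/4=6, 25 mod 4=1
i=3  r:6+8->14  c:2·1+1->3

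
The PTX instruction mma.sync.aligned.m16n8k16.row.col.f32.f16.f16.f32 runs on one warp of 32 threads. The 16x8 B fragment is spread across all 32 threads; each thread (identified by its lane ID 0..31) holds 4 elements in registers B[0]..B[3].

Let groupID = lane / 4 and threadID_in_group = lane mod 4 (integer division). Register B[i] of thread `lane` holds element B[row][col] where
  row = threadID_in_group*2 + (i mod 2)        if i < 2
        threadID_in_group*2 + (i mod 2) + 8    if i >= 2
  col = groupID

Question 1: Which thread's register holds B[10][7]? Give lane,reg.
29,2

c=7⇒gr=7  r=10⇒Rb=1,th=1,odd=0
L=7*4+1=29  i=1*2+0=2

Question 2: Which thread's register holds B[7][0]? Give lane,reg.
c=0->g=0  r=7->rb=0,t=3,b0=1
L=0*4+3=3  i=0*2+1=1

3,1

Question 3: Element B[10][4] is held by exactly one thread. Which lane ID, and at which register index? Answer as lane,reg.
17,2

c=4->g=4  r=10->rb=1,t=1,b0=0
L=4*4+1=17  i=1*2+0=2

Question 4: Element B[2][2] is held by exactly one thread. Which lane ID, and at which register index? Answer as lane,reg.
c:2=>grp=2  r:2=>rB=0,tig=1,lo=0
L=2*4+1=9  i=0*2+0=0

9,0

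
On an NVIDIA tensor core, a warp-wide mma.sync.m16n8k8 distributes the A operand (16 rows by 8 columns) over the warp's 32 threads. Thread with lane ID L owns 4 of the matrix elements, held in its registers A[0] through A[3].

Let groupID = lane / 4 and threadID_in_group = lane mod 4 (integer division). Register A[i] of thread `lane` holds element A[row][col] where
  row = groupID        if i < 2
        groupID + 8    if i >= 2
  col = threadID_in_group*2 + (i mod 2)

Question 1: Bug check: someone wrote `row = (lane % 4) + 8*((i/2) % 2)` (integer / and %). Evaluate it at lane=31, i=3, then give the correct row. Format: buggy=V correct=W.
buggy=11 correct=15

`(lane % 4) + 8*((i/2) % 2)`[31,3]->11
lane 31: gid=7 (31/4), tid=3 (31%4)
i=3: r=7+8=15, c=3*2+1=7
row: 11 vs 15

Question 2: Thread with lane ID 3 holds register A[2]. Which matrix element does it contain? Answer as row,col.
lane 3→3/4=0, 3 mod 4=3
i=2  r:0+8→8  c:2·3+0→6

8,6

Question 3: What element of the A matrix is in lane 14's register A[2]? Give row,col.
11,4

lane 14: g=3 (14/4), t=2 (14%4)
i=2: r=3+8=11, c=2*2+0=4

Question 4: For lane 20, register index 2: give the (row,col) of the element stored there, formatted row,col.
13,0

lane 20: g=5 (20/4), t=0 (20%4)
i=2: r=5+8=13, c=0*2+0=0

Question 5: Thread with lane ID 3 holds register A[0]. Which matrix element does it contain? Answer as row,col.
L=3->g=3>>2=0, t=3&3=3
[0]->row 0+0=0  col 3·2+0=6

0,6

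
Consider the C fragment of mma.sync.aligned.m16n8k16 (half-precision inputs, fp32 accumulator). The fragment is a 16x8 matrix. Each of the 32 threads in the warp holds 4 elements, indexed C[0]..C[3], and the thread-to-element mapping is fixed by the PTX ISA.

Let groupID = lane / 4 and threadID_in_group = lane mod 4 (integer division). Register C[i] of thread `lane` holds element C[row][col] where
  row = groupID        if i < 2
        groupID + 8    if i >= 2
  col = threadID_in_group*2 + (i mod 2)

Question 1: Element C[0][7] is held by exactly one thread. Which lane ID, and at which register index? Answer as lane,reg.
r=0->g=0,rb=0  c=7->t=3,b0=1
L=0*4+3=3  i=0*2+1=1

3,1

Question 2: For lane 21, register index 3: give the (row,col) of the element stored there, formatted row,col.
21: g=5,t=1
[3] (5+8,1*2+1) = (13,3)

13,3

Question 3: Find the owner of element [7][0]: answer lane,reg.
r=7→G=7,rhi=0  c=0→T=0,p=0
L=7*4+0=28  i=0*2+0=0

28,0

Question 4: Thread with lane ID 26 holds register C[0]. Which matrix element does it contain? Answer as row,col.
26: G=6,T=2
[0] (6+0,2*2+0) = (6,4)

6,4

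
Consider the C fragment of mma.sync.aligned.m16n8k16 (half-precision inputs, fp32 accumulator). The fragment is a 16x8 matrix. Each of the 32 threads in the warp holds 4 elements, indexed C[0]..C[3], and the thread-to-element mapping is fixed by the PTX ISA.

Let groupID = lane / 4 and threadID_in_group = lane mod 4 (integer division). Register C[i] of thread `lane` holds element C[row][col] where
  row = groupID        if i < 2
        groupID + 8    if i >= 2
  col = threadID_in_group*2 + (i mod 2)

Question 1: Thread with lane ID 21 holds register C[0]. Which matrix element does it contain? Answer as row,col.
5,2

21: grp=5,tig=1
[0] (5+0,1*2+0) = (5,2)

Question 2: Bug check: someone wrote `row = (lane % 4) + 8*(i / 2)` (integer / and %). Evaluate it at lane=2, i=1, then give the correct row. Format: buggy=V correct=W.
`(lane % 4) + 8*(i / 2)`[2,1]->2
2: gid=0,tid=2
[1] (0+0,2*2+1) = (0,5)
row: 2 vs 0

buggy=2 correct=0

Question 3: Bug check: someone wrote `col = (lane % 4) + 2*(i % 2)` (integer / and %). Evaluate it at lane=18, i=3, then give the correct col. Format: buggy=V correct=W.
`(lane % 4) + 2*(i % 2)`[18,3]->4
18: g=4,t=2
[3] (4+8,2*2+1) = (12,5)
col: 4 vs 5

buggy=4 correct=5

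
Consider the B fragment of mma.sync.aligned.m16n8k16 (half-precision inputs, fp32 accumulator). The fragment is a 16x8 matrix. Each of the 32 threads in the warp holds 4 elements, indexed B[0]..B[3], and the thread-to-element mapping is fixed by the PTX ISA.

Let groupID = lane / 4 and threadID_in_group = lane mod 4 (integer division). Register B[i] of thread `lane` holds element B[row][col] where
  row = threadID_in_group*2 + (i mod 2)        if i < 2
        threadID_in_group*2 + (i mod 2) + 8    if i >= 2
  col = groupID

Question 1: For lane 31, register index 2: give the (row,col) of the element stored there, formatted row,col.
14,7

lane 31: G=7 (31/4), T=3 (31%4)
i=2: r=3*2+0+8=14, c=G=7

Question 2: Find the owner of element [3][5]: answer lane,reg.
c=5→G=5  r=3→rhi=0,T=1,p=1
L=5*4+1=21  i=0*2+1=1

21,1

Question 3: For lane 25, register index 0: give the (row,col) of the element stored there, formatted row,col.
L=25->g=25>>2=6, t=25&3=1
[0]->row 1·2+0+0=2  col g=6

2,6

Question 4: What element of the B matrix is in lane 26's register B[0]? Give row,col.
26: gid=6,tid=2
[0] (2*2+0+0,6) = (4,6)

4,6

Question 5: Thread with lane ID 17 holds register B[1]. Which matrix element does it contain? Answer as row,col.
L=17->gid=17>>2=4, tid=17&3=1
[1]->row 1·2+1+0=3  col gid=4

3,4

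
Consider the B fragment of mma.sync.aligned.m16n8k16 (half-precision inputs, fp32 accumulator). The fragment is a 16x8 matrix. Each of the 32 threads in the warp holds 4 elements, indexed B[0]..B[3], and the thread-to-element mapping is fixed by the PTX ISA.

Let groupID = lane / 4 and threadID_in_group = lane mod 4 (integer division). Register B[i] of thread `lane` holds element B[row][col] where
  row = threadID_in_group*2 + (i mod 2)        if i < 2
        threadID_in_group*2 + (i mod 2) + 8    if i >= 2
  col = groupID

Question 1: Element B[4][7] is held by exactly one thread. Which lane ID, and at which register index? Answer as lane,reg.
30,0

c: 7->gid=7  r: 4->r8=0,tid=2,i&1=0
L=7*4+2=30  i=0*2+0=0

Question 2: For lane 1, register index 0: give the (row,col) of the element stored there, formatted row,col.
2,0

1: gr=0,th=1
[0] (1*2+0+0,0) = (2,0)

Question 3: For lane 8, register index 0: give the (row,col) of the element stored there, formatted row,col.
L=8⇒gr=8>>2=2, th=8&3=0
[0]⇒row 0·2+0+0=0  col gr=2

0,2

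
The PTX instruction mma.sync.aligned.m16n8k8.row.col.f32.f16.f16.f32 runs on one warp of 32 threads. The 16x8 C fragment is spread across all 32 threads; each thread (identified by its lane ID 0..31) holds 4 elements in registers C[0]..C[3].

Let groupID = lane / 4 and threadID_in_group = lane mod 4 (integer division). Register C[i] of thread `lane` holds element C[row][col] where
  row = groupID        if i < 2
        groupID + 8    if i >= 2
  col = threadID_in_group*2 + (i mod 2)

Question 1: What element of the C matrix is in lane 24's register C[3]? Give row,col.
lane 24: grp=6 (24/4), tig=0 (24%4)
i=3: r=6+8=14, c=0*2+1=1

14,1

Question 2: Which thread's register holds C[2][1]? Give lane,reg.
r=2→G=2,rhi=0  c=1→T=0,p=1
L=2*4+0=8  i=0*2+1=1

8,1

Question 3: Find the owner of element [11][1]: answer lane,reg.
12,3

r=11⇒gr=3,Rb=1  c=1⇒th=0,odd=1
L=3*4+0=12  i=1*2+1=3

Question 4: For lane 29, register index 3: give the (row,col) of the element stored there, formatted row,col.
lane 29->29/4=7, 29 mod 4=1
i=3  r:7+8->15  c:2·1+1->3

15,3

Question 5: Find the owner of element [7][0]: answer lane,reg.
r=7⇒gr=7,Rb=0  c=0⇒th=0,odd=0
L=7*4+0=28  i=0*2+0=0

28,0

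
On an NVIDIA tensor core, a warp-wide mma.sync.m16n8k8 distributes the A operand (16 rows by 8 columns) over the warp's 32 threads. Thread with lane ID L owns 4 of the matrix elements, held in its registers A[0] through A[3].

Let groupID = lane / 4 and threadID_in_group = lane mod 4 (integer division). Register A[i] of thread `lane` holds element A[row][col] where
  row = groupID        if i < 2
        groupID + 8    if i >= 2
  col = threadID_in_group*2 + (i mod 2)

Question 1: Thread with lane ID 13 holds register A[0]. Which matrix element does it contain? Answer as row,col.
13: grp=3,tig=1
[0] (3+0,1*2+0) = (3,2)

3,2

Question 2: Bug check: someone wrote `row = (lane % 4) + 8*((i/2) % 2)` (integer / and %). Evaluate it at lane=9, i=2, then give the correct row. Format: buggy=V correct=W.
buggy=9 correct=10

`(lane % 4) + 8*((i/2) % 2)`[9,2]⇒9
L=9⇒gr=9>>2=2, th=9&3=1
[2]⇒row 2+8=10  col 1·2+0=2
row: 9 vs 10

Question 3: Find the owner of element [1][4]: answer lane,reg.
6,0

r=1->g=1,rb=0  c=4->t=2,b0=0
L=1*4+2=6  i=0*2+0=0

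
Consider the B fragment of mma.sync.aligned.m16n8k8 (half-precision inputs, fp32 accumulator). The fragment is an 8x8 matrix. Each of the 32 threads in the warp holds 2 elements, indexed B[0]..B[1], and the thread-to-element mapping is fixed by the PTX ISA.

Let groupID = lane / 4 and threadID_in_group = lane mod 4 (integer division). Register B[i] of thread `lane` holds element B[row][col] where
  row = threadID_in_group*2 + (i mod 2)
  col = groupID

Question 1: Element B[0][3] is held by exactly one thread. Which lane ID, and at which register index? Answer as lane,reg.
12,0

c=3→G=3  r=0→T=0,p=0
L=3*4+0=12  i=0=0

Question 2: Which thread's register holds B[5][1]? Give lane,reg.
6,1

c: 1->gid=1  r: 5->tid=2,i&1=1
L=1*4+2=6  i=1=1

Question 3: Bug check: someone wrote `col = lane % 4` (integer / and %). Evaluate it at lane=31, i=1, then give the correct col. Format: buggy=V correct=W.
`lane % 4`[31,1]->3
lane 31: gid=7 (31/4), tid=3 (31%4)
i=1: r=3*2+1=7, c=gid=7
col: 3 vs 7

buggy=3 correct=7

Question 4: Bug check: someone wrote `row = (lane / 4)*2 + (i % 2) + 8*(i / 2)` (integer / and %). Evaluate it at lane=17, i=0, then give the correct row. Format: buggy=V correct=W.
`(lane / 4)*2 + (i % 2) + 8*(i / 2)`[17,0]⇒8
L=17⇒gr=17>>2=4, th=17&3=1
[0]⇒row 1·2+0=2  col gr=4
row: 8 vs 2

buggy=8 correct=2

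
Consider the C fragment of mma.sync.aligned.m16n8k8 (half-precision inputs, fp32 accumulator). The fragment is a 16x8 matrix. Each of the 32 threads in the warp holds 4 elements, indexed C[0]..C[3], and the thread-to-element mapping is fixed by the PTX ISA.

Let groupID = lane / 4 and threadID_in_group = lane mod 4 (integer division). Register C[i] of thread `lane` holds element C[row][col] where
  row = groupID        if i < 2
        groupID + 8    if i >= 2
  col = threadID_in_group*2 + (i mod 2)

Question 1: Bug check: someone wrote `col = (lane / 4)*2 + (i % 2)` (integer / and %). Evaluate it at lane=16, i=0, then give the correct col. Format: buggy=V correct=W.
`(lane / 4)*2 + (i % 2)`[16,0]→8
lane 16→16/4=4, 16 mod 4=0
i=0  r:4+0→4  c:2·0+0→0
col: 8 vs 0

buggy=8 correct=0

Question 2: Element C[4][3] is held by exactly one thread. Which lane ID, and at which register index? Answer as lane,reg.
r: 4->gid=4,r8=0  c: 3->tid=1,i&1=1
L=4*4+1=17  i=0*2+1=1

17,1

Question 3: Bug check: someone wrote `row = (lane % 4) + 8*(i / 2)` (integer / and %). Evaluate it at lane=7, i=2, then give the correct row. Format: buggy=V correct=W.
`(lane % 4) + 8*(i / 2)`[7,2]->11
lane 7->7/4=1, 7 mod 4=3
i=2  r:1+8->9  c:2·3+0->6
row: 11 vs 9

buggy=11 correct=9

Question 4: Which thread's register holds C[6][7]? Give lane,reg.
r=6⇒gr=6,Rb=0  c=7⇒th=3,odd=1
L=6*4+3=27  i=0*2+1=1

27,1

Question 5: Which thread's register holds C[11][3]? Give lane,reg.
13,3

r:11=>grp=3,rB=1  c:3=>tig=1,lo=1
L=3*4+1=13  i=1*2+1=3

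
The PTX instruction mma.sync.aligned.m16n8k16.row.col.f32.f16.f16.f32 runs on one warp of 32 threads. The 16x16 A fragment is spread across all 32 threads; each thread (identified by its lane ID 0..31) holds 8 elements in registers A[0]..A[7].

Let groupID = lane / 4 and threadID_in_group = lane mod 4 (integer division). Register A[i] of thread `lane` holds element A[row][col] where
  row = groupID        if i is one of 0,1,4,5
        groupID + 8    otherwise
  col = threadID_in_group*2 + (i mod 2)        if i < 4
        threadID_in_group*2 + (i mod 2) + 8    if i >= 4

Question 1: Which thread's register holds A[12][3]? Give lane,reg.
r=12⇒gr=4,Rb=1  c=3⇒Cb=0,th=1,odd=1
L=4*4+1=17  i=0*4+1*2+1=3

17,3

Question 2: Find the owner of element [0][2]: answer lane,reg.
1,0

r:0=>grp=0,rB=0  c:2=>cB=0,tig=1,lo=0
L=0*4+1=1  i=0*4+0*2+0=0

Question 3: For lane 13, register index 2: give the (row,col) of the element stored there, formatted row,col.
11,2

lane 13: gid=3 (13/4), tid=1 (13%4)
i=2: r=3+8=11, c=1*2+0+0=2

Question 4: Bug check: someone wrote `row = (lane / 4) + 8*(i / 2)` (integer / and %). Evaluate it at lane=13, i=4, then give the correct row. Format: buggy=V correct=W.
`(lane / 4) + 8*(i / 2)`[13,4]⇒19
L=13⇒gr=13>>2=3, th=13&3=1
[4]⇒row 3+0=3  col 1·2+0+8=10
row: 19 vs 3

buggy=19 correct=3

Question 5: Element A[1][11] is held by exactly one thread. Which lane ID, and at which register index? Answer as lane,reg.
5,5

r=1⇒gr=1,Rb=0  c=11⇒Cb=1,th=1,odd=1
L=1*4+1=5  i=1*4+0*2+1=5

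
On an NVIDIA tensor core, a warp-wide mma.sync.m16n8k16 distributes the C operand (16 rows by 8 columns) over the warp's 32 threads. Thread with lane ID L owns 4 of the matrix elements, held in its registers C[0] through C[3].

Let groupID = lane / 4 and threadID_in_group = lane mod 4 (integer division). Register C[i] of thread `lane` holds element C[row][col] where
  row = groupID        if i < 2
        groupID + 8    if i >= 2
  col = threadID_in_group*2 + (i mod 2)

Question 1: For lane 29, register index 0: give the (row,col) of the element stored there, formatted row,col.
7,2

L=29->g=29>>2=7, t=29&3=1
[0]->row 7+0=7  col 1·2+0=2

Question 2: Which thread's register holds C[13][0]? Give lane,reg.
20,2

r=13⇒gr=5,Rb=1  c=0⇒th=0,odd=0
L=5*4+0=20  i=1*2+0=2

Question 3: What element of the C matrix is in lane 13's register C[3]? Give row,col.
L=13→G=13>>2=3, T=13&3=1
[3]→row 3+8=11  col 1·2+1=3

11,3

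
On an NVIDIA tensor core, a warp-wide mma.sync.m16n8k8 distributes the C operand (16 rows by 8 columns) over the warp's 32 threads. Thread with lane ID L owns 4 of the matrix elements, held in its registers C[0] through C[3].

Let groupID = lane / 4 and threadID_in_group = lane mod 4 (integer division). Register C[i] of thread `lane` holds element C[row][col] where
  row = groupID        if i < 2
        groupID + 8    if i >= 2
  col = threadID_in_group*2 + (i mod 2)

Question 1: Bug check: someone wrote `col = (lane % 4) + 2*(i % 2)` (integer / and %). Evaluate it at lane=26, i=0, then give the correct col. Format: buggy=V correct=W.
buggy=2 correct=4

`(lane % 4) + 2*(i % 2)`[26,0]->2
26: gid=6,tid=2
[0] (6+0,2*2+0) = (6,4)
col: 2 vs 4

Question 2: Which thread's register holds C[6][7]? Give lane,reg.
r=6→G=6,rhi=0  c=7→T=3,p=1
L=6*4+3=27  i=0*2+1=1

27,1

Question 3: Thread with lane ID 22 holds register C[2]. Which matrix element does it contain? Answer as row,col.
13,4

L=22->gid=22>>2=5, tid=22&3=2
[2]->row 5+8=13  col 2·2+0=4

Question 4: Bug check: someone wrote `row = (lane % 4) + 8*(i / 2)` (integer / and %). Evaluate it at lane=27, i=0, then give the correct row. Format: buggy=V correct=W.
buggy=3 correct=6

`(lane % 4) + 8*(i / 2)`[27,0]=>3
L=27=>grp=27>>2=6, tig=27&3=3
[0]=>row 6+0=6  col 3·2+0=6
row: 3 vs 6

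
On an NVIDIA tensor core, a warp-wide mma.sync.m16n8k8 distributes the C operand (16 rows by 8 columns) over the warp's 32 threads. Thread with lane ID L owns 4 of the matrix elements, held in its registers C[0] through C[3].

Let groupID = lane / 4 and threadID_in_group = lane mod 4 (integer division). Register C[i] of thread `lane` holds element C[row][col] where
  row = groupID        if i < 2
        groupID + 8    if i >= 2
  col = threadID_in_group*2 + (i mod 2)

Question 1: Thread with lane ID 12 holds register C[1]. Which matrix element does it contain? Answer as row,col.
3,1

L=12->gid=12>>2=3, tid=12&3=0
[1]->row 3+0=3  col 0·2+1=1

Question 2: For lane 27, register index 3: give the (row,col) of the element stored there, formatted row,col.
lane 27: g=6 (27/4), t=3 (27%4)
i=3: r=6+8=14, c=3*2+1=7

14,7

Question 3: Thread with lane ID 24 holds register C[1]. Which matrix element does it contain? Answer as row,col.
6,1

L=24⇒gr=24>>2=6, th=24&3=0
[1]⇒row 6+0=6  col 0·2+1=1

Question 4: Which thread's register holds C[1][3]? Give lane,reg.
r=1->g=1,rb=0  c=3->t=1,b0=1
L=1*4+1=5  i=0*2+1=1

5,1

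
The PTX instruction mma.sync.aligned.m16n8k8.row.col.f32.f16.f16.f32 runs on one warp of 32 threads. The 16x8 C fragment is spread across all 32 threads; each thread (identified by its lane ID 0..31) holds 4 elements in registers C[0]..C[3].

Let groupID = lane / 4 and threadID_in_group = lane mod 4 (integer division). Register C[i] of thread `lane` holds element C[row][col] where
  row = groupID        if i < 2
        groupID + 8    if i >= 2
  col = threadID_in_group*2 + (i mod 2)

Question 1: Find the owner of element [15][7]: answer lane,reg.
r: 15->gid=7,r8=1  c: 7->tid=3,i&1=1
L=7*4+3=31  i=1*2+1=3

31,3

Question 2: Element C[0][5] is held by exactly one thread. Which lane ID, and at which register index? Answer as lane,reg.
2,1

r=0⇒gr=0,Rb=0  c=5⇒th=2,odd=1
L=0*4+2=2  i=0*2+1=1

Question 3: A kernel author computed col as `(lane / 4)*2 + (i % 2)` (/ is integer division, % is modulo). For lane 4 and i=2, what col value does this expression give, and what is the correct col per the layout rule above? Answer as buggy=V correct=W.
`(lane / 4)*2 + (i % 2)`[4,2]->2
L=4->g=4>>2=1, t=4&3=0
[2]->row 1+8=9  col 0·2+0=0
col: 2 vs 0

buggy=2 correct=0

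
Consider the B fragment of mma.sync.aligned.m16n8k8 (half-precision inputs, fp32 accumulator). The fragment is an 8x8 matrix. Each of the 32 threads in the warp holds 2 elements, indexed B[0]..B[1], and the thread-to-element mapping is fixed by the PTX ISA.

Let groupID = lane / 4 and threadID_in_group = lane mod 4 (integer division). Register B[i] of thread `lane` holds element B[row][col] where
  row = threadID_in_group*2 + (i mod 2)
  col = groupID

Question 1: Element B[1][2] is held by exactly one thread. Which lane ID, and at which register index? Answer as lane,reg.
c=2→G=2  r=1→T=0,p=1
L=2*4+0=8  i=1=1

8,1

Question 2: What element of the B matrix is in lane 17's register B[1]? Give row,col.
lane 17->17/4=4, 17 mod 4=1
i=1  r:2·1+1->3  c:4

3,4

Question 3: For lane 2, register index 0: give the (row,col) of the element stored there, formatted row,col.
lane 2: g=0 (2/4), t=2 (2%4)
i=0: r=2*2+0=4, c=g=0

4,0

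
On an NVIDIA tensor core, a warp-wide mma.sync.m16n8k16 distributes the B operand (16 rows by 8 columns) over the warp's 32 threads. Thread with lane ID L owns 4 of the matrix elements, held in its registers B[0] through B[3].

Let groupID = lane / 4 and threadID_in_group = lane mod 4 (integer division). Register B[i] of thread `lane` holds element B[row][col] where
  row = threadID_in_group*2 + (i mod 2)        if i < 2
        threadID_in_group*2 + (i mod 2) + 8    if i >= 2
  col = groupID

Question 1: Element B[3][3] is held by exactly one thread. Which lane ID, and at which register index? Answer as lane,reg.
c: 3->gid=3  r: 3->r8=0,tid=1,i&1=1
L=3*4+1=13  i=0*2+1=1

13,1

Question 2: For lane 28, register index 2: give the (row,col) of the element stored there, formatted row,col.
lane 28: gid=7 (28/4), tid=0 (28%4)
i=2: r=0*2+0+8=8, c=gid=7

8,7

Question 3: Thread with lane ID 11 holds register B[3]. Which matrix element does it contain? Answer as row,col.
15,2

lane 11->11/4=2, 11 mod 4=3
i=3  r:2·3+1+8->15  c:2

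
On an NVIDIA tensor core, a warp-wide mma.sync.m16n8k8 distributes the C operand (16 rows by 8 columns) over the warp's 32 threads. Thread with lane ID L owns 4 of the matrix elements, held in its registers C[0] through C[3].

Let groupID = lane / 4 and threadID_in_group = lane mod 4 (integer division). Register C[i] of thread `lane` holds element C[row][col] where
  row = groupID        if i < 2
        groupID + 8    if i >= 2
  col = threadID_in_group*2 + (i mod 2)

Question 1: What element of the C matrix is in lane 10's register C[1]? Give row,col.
lane 10=>10/4=2, 10 mod 4=2
i=1  r:2+0=>2  c:2·2+1=>5

2,5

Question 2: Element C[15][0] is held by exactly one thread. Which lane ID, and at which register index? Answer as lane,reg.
r=15⇒gr=7,Rb=1  c=0⇒th=0,odd=0
L=7*4+0=28  i=1*2+0=2

28,2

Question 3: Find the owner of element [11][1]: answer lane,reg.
12,3

r=11->g=3,rb=1  c=1->t=0,b0=1
L=3*4+0=12  i=1*2+1=3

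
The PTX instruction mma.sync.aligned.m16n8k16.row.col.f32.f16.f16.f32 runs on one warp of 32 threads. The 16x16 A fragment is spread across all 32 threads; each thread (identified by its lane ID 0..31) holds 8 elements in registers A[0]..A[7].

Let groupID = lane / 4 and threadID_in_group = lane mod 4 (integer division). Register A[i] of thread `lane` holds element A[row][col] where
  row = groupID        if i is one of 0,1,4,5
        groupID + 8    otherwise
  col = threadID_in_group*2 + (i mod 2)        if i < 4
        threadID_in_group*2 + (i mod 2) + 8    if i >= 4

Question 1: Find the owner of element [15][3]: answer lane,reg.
29,3

r=15→G=7,rhi=1  c=3→chi=0,T=1,p=1
L=7*4+1=29  i=0*4+1*2+1=3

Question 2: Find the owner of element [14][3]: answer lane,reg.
r=14→G=6,rhi=1  c=3→chi=0,T=1,p=1
L=6*4+1=25  i=0*4+1*2+1=3

25,3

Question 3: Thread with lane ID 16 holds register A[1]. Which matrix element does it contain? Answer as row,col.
4,1

16: g=4,t=0
[1] (4+0,0*2+1+0) = (4,1)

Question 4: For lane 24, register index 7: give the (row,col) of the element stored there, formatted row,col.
L=24->g=24>>2=6, t=24&3=0
[7]->row 6+8=14  col 0·2+1+8=9

14,9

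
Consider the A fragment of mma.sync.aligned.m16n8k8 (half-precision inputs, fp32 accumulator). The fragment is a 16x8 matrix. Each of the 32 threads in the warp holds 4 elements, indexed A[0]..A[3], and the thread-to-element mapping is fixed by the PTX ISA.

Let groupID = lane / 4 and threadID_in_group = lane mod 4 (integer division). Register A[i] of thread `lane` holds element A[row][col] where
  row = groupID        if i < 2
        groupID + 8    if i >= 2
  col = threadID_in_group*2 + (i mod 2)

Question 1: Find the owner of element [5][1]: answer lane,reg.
20,1

r: 5->gid=5,r8=0  c: 1->tid=0,i&1=1
L=5*4+0=20  i=0*2+1=1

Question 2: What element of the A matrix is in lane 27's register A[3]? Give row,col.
14,7

L=27->g=27>>2=6, t=27&3=3
[3]->row 6+8=14  col 3·2+1=7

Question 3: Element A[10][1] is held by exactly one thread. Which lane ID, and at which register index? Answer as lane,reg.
8,3

r: 10->gid=2,r8=1  c: 1->tid=0,i&1=1
L=2*4+0=8  i=1*2+1=3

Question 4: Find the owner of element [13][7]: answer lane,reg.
r=13⇒gr=5,Rb=1  c=7⇒th=3,odd=1
L=5*4+3=23  i=1*2+1=3

23,3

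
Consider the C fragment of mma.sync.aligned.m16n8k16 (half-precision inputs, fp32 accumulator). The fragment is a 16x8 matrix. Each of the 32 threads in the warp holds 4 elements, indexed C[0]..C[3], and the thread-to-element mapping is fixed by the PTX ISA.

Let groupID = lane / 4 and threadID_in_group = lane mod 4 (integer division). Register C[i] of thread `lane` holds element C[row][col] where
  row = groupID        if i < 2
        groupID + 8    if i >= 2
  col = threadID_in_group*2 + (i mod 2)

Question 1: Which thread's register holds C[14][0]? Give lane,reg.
24,2

r=14→G=6,rhi=1  c=0→T=0,p=0
L=6*4+0=24  i=1*2+0=2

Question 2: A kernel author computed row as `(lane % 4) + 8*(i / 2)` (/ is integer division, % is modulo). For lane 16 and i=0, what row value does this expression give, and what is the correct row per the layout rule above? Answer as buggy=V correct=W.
`(lane % 4) + 8*(i / 2)`[16,0]⇒0
lane 16⇒16/4=4, 16 mod 4=0
i=0  r:4+0⇒4  c:2·0+0⇒0
row: 0 vs 4

buggy=0 correct=4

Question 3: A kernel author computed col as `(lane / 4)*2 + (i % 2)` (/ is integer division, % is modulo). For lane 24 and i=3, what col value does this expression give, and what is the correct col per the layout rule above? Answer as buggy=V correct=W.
`(lane / 4)*2 + (i % 2)`[24,3]->13
L=24->g=24>>2=6, t=24&3=0
[3]->row 6+8=14  col 0·2+1=1
col: 13 vs 1

buggy=13 correct=1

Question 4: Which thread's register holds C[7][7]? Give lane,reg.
r=7⇒gr=7,Rb=0  c=7⇒th=3,odd=1
L=7*4+3=31  i=0*2+1=1

31,1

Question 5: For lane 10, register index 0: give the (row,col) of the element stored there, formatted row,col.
2,4

10: gid=2,tid=2
[0] (2+0,2*2+0) = (2,4)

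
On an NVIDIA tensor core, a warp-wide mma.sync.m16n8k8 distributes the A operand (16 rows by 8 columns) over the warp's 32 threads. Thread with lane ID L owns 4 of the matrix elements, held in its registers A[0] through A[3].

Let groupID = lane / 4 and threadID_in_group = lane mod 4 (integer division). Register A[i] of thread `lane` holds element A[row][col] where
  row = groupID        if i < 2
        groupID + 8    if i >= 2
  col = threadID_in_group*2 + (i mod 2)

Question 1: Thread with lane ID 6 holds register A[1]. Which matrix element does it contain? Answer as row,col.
lane 6=>6/4=1, 6 mod 4=2
i=1  r:1+0=>1  c:2·2+1=>5

1,5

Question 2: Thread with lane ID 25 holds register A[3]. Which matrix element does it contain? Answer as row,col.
lane 25: g=6 (25/4), t=1 (25%4)
i=3: r=6+8=14, c=1*2+1=3

14,3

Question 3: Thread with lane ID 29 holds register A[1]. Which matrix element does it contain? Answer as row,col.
7,3

29: gr=7,th=1
[1] (7+0,1*2+1) = (7,3)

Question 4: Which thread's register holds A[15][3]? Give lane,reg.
r=15→G=7,rhi=1  c=3→T=1,p=1
L=7*4+1=29  i=1*2+1=3

29,3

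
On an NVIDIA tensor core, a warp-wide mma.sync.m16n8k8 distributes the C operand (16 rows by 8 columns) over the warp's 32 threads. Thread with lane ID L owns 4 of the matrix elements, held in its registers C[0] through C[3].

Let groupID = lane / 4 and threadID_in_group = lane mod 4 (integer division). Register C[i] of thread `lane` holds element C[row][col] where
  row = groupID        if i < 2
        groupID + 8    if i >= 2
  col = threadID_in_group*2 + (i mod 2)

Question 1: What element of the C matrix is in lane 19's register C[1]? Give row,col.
lane 19=>19/4=4, 19 mod 4=3
i=1  r:4+0=>4  c:2·3+1=>7

4,7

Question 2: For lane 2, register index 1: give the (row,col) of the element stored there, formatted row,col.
0,5

lane 2: grp=0 (2/4), tig=2 (2%4)
i=1: r=0+0=0, c=2*2+1=5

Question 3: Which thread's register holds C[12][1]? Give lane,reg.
16,3

r=12->g=4,rb=1  c=1->t=0,b0=1
L=4*4+0=16  i=1*2+1=3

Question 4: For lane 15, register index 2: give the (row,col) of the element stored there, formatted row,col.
L=15⇒gr=15>>2=3, th=15&3=3
[2]⇒row 3+8=11  col 3·2+0=6

11,6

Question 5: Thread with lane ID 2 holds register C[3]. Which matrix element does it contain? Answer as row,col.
8,5

lane 2→2/4=0, 2 mod 4=2
i=3  r:0+8→8  c:2·2+1→5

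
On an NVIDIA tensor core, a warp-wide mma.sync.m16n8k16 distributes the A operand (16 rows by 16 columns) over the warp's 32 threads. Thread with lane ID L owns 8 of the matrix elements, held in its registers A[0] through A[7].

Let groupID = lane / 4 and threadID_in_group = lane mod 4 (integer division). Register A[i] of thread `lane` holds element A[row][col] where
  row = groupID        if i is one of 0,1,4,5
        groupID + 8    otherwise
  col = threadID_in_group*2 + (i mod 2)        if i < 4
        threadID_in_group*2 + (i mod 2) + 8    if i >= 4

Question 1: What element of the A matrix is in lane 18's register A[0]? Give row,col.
4,4

18: gr=4,th=2
[0] (4+0,2*2+0+0) = (4,4)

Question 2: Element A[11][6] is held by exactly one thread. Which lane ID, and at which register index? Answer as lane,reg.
r: 11->gid=3,r8=1  c: 6->c8=0,tid=3,i&1=0
L=3*4+3=15  i=0*4+1*2+0=2

15,2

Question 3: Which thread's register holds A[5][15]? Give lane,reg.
r=5⇒gr=5,Rb=0  c=15⇒Cb=1,th=3,odd=1
L=5*4+3=23  i=1*4+0*2+1=5

23,5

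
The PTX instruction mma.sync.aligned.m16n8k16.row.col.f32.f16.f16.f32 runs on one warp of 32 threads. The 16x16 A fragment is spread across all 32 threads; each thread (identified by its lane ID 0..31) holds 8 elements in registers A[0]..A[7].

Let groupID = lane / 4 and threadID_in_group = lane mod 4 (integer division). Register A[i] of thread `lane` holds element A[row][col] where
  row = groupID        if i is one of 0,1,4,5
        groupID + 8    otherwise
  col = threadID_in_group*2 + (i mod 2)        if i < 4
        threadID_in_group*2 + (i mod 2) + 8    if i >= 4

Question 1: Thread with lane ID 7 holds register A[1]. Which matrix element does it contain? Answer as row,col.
lane 7: gr=1 (7/4), th=3 (7%4)
i=1: r=1+0=1, c=3*2+1+0=7

1,7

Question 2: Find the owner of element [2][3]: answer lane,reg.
r: 2->gid=2,r8=0  c: 3->c8=0,tid=1,i&1=1
L=2*4+1=9  i=0*4+0*2+1=1

9,1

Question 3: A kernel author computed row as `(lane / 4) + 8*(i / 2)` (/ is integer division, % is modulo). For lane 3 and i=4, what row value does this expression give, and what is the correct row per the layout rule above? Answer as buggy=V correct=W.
buggy=16 correct=0

`(lane / 4) + 8*(i / 2)`[3,4]=>16
lane 3=>3/4=0, 3 mod 4=3
i=4  r:0+0=>0  c:2·3+0+8=>14
row: 16 vs 0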